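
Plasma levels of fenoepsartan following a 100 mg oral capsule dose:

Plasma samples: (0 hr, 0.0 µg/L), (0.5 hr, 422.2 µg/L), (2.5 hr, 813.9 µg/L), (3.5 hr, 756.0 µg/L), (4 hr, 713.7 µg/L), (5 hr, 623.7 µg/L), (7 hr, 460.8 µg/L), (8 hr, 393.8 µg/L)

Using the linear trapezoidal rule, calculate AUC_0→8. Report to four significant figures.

AUC = 4675 µg/L·hr

Trapezoidal AUC_0→8:
  [0→0.5]: (0.0+422.2)/2 × 0.5 = 105.55
  [0.5→2.5]: (422.2+813.9)/2 × 2 = 1236.1
  [2.5→3.5]: (813.9+756.0)/2 × 1 = 784.95
  [3.5→4]: (756.0+713.7)/2 × 0.5 = 367.425
  [4→5]: (713.7+623.7)/2 × 1 = 668.7
  [5→7]: (623.7+460.8)/2 × 2 = 1084.5
  [7→8]: (460.8+393.8)/2 × 1 = 427.3
  Sum = 4674.525 µg/L·hr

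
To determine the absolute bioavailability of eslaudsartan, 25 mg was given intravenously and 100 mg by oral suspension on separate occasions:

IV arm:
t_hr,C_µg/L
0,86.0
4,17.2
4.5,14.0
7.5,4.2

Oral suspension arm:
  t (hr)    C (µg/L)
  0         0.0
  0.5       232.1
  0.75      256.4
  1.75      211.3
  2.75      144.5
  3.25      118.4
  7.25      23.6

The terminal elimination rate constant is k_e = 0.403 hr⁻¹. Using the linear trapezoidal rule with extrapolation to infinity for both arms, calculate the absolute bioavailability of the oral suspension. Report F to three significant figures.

Trapezoidal AUC_0→7.5 (IV):
  [0→4]: (86.0+17.2)/2 × 4 = 206.4
  [4→4.5]: (17.2+14.0)/2 × 0.5 = 7.8
  [4.5→7.5]: (14.0+4.2)/2 × 3 = 27.3
  Sum = 241.5 µg/L·hr
IV tail: 4.2/0.403 = 10.422; AUC_iv,0→∞ = 241.5 + 10.422 = 251.922 µg/L·hr
Trapezoidal AUC_0→7.25 (oral suspension):
  [0→0.5]: (0.0+232.1)/2 × 0.5 = 58.025
  [0.5→0.75]: (232.1+256.4)/2 × 0.25 = 61.0625
  [0.75→1.75]: (256.4+211.3)/2 × 1 = 233.85
  [1.75→2.75]: (211.3+144.5)/2 × 1 = 177.9
  [2.75→3.25]: (144.5+118.4)/2 × 0.5 = 65.725
  [3.25→7.25]: (118.4+23.6)/2 × 4 = 284.0
  Sum = 880.5625 µg/L·hr
oral suspension tail: 23.6/0.403 = 58.561; AUC_ev,0→∞ = 880.5625 + 58.561 = 939.1235 µg/L·hr
F = (AUC_ev/D_ev)/(AUC_iv/D_iv) = (939.1235/100)/(251.922/25) = 9.391235/10.07688 = 0.9320

F = 0.932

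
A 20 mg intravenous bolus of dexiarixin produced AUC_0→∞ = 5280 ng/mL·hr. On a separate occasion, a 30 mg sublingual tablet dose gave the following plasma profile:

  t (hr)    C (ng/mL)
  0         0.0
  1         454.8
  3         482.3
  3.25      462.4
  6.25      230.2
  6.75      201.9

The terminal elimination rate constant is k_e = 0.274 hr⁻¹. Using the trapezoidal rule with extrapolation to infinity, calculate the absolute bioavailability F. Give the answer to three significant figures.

Trapezoidal AUC_0→6.75 (sublingual tablet):
  [0→1]: (0.0+454.8)/2 × 1 = 227.4
  [1→3]: (454.8+482.3)/2 × 2 = 937.1
  [3→3.25]: (482.3+462.4)/2 × 0.25 = 118.0875
  [3.25→6.25]: (462.4+230.2)/2 × 3 = 1038.9
  [6.25→6.75]: (230.2+201.9)/2 × 0.5 = 108.025
  Sum = 2429.5125 ng/mL·hr
Tail: C_last/k_e = 201.9/0.274 = 736.861
AUC_0→∞ (sublingual tablet) = 2429.5125 + 736.861 = 3166.3735 ng/mL·hr
F = (AUC_ev/D_ev)/(AUC_iv/D_iv) = (3166.3735/30)/(5280/20) = 105.546/264 = 0.3998

F = 0.400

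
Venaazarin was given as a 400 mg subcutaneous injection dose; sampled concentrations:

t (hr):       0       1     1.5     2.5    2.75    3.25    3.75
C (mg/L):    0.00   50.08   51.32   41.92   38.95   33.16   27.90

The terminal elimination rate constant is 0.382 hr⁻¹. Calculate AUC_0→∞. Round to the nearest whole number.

AUC = 213 mg/L·hr

Trapezoidal AUC_0→3.75:
  [0→1]: (0.00+50.08)/2 × 1 = 25.04
  [1→1.5]: (50.08+51.32)/2 × 0.5 = 25.35
  [1.5→2.5]: (51.32+41.92)/2 × 1 = 46.62
  [2.5→2.75]: (41.92+38.95)/2 × 0.25 = 10.10875
  [2.75→3.25]: (38.95+33.16)/2 × 0.5 = 18.0275
  [3.25→3.75]: (33.16+27.90)/2 × 0.5 = 15.265
  Sum = 140.41125 mg/L·hr
Extrapolated tail: C_last / k_e = 27.90 / 0.382 = 73.037
AUC_0→∞ = 140.41125 + 73.037 = 213.44825 mg/L·hr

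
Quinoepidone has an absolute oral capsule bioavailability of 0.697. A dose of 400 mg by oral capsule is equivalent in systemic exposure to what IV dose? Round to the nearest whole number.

D_iv = 279 mg

Systemic exposure from an extravascular dose = F × D_ev, so the equivalent IV dose is F × D_ev.
D_iv = F × D_ev = 0.697 × 400 = 278.8 mg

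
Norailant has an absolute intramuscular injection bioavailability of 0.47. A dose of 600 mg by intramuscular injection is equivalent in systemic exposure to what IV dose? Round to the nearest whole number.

D_iv = 282 mg

Systemic exposure from an extravascular dose = F × D_ev, so the equivalent IV dose is F × D_ev.
D_iv = F × D_ev = 0.47 × 600 = 282 mg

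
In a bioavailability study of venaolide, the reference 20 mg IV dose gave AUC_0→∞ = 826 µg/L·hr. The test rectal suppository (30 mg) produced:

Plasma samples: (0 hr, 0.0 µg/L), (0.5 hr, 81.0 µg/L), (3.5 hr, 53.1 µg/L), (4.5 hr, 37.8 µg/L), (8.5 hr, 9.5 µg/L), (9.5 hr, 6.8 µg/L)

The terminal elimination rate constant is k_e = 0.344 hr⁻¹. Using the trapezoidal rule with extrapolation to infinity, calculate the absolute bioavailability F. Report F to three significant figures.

Trapezoidal AUC_0→9.5 (rectal suppository):
  [0→0.5]: (0.0+81.0)/2 × 0.5 = 20.25
  [0.5→3.5]: (81.0+53.1)/2 × 3 = 201.15
  [3.5→4.5]: (53.1+37.8)/2 × 1 = 45.45
  [4.5→8.5]: (37.8+9.5)/2 × 4 = 94.6
  [8.5→9.5]: (9.5+6.8)/2 × 1 = 8.15
  Sum = 369.6 µg/L·hr
Tail: C_last/k_e = 6.8/0.344 = 19.767
AUC_0→∞ (rectal suppository) = 369.6 + 19.767 = 389.367 µg/L·hr
F = (AUC_ev/D_ev)/(AUC_iv/D_iv) = (389.367/30)/(826/20) = 12.9789/41.3 = 0.3143

F = 0.314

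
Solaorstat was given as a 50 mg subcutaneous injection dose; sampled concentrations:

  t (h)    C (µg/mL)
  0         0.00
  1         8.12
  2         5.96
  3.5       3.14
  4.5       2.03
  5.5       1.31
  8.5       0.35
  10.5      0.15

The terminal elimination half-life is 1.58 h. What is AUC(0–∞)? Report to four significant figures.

AUC = 25.51 µg/mL·h

Trapezoidal AUC_0→10.5:
  [0→1]: (0.00+8.12)/2 × 1 = 4.06
  [1→2]: (8.12+5.96)/2 × 1 = 7.04
  [2→3.5]: (5.96+3.14)/2 × 1.5 = 6.825
  [3.5→4.5]: (3.14+2.03)/2 × 1 = 2.585
  [4.5→5.5]: (2.03+1.31)/2 × 1 = 1.67
  [5.5→8.5]: (1.31+0.35)/2 × 3 = 2.49
  [8.5→10.5]: (0.35+0.15)/2 × 2 = 0.5
  Sum = 25.17 µg/mL·h
k_e = ln2 / t½ = 0.693147 / 1.58 = 0.4387 h^-1
Extrapolated tail: C_last / k_e = 0.15 / 0.4387 = 0.342
AUC_0→∞ = 25.17 + 0.342 = 25.512 µg/mL·h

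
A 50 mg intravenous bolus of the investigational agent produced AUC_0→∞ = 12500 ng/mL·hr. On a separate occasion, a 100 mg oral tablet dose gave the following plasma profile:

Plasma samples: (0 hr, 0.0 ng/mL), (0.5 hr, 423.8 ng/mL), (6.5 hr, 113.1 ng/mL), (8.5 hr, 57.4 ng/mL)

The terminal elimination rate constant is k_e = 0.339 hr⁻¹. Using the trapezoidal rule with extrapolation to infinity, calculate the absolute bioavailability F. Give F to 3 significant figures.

Trapezoidal AUC_0→8.5 (oral tablet):
  [0→0.5]: (0.0+423.8)/2 × 0.5 = 105.95
  [0.5→6.5]: (423.8+113.1)/2 × 6 = 1610.7
  [6.5→8.5]: (113.1+57.4)/2 × 2 = 170.5
  Sum = 1887.15 ng/mL·hr
Tail: C_last/k_e = 57.4/0.339 = 169.322
AUC_0→∞ (oral tablet) = 1887.15 + 169.322 = 2056.472 ng/mL·hr
F = (AUC_ev/D_ev)/(AUC_iv/D_iv) = (2056.472/100)/(12500/50) = 20.56472/250 = 0.0823

F = 0.0823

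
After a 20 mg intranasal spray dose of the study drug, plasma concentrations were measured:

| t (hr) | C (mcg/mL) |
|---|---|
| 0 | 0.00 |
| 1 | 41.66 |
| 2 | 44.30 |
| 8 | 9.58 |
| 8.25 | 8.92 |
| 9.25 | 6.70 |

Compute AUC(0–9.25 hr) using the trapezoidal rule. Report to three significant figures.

Trapezoidal AUC_0→9.25:
  [0→1]: (0.00+41.66)/2 × 1 = 20.83
  [1→2]: (41.66+44.30)/2 × 1 = 42.98
  [2→8]: (44.30+9.58)/2 × 6 = 161.64
  [8→8.25]: (9.58+8.92)/2 × 0.25 = 2.3125
  [8.25→9.25]: (8.92+6.70)/2 × 1 = 7.81
  Sum = 235.5725 mcg/mL·hr

AUC = 236 mcg/mL·hr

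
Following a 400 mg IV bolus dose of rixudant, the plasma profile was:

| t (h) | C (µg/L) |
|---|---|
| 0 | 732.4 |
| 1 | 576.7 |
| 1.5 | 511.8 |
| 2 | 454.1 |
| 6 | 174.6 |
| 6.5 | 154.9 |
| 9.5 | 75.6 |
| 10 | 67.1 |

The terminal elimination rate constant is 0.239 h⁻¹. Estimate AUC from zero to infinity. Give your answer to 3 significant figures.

Trapezoidal AUC_0→10:
  [0→1]: (732.4+576.7)/2 × 1 = 654.55
  [1→1.5]: (576.7+511.8)/2 × 0.5 = 272.125
  [1.5→2]: (511.8+454.1)/2 × 0.5 = 241.475
  [2→6]: (454.1+174.6)/2 × 4 = 1257.4
  [6→6.5]: (174.6+154.9)/2 × 0.5 = 82.375
  [6.5→9.5]: (154.9+75.6)/2 × 3 = 345.75
  [9.5→10]: (75.6+67.1)/2 × 0.5 = 35.675
  Sum = 2889.35 µg/L·h
Extrapolated tail: C_last / k_e = 67.1 / 0.239 = 280.753
AUC_0→∞ = 2889.35 + 280.753 = 3170.103 µg/L·h

AUC = 3170 µg/L·h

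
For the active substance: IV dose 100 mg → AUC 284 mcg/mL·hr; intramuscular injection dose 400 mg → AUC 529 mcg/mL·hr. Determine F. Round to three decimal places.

F = (AUC_ev / D_ev) / (AUC_iv / D_iv)
  = (529/400) / (284/100)
  = 1.3225 / 2.84 = 0.4657

F = 0.466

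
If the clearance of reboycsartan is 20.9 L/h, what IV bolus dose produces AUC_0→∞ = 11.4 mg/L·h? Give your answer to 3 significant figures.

Dose_iv = CL × AUC_0→∞
     = 20.9 × 11.4 = 238.26 mg

Dose = 238 mg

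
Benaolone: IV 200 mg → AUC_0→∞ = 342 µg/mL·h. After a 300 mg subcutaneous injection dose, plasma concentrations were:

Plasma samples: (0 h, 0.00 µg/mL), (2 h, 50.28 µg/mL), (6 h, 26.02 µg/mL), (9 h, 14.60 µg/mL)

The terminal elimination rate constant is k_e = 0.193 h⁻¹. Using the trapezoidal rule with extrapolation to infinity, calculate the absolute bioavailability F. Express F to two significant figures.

F = 0.66

Trapezoidal AUC_0→9 (subcutaneous injection):
  [0→2]: (0.00+50.28)/2 × 2 = 50.28
  [2→6]: (50.28+26.02)/2 × 4 = 152.6
  [6→9]: (26.02+14.60)/2 × 3 = 60.93
  Sum = 263.81 µg/mL·h
Tail: C_last/k_e = 14.60/0.193 = 75.648
AUC_0→∞ (subcutaneous injection) = 263.81 + 75.648 = 339.458 µg/mL·h
F = (AUC_ev/D_ev)/(AUC_iv/D_iv) = (339.458/300)/(342/200) = 1.13153/1.71 = 0.6617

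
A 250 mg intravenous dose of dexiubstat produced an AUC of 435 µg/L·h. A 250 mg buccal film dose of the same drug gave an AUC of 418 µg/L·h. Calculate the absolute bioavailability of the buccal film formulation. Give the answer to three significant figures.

F = 0.961

F = (AUC_ev / D_ev) / (AUC_iv / D_iv)
  = (418/250) / (435/250)
  = 1.672 / 1.74 = 0.9609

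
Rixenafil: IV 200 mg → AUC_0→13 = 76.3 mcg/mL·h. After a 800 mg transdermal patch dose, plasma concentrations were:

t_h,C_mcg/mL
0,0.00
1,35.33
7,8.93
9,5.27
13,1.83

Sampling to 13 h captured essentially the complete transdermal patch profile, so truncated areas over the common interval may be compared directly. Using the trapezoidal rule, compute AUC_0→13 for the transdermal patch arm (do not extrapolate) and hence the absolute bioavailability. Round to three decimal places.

Trapezoidal AUC_0→13 (transdermal patch):
  [0→1]: (0.00+35.33)/2 × 1 = 17.665
  [1→7]: (35.33+8.93)/2 × 6 = 132.78
  [7→9]: (8.93+5.27)/2 × 2 = 14.2
  [9→13]: (5.27+1.83)/2 × 4 = 14.2
  Sum = 178.845 mcg/mL·h
F = (AUC_ev/D_ev)/(AUC_iv/D_iv) = (178.845/800)/(76.3/200) = 0.22355625/0.3815 = 0.5860

F = 0.586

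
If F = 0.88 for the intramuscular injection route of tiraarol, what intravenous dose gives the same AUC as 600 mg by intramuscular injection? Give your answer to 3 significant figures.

Systemic exposure from an extravascular dose = F × D_ev, so the equivalent IV dose is F × D_ev.
D_iv = F × D_ev = 0.88 × 600 = 528 mg

D_iv = 528 mg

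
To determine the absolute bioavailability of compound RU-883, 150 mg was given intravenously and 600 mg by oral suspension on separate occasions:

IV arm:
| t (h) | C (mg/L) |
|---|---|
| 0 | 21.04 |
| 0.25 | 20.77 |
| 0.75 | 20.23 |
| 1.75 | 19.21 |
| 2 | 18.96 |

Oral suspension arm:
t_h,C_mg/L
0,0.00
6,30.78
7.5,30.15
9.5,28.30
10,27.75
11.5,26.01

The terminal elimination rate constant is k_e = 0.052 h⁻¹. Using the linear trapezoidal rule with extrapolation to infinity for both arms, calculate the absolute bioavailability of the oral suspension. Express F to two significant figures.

F = 0.46

Trapezoidal AUC_0→2 (IV):
  [0→0.25]: (21.04+20.77)/2 × 0.25 = 5.22625
  [0.25→0.75]: (20.77+20.23)/2 × 0.5 = 10.25
  [0.75→1.75]: (20.23+19.21)/2 × 1 = 19.72
  [1.75→2]: (19.21+18.96)/2 × 0.25 = 4.77125
  Sum = 39.9675 mg/L·h
IV tail: 18.96/0.052 = 364.615; AUC_iv,0→∞ = 39.9675 + 364.615 = 404.5825 mg/L·h
Trapezoidal AUC_0→11.5 (oral suspension):
  [0→6]: (0.00+30.78)/2 × 6 = 92.34
  [6→7.5]: (30.78+30.15)/2 × 1.5 = 45.6975
  [7.5→9.5]: (30.15+28.30)/2 × 2 = 58.45
  [9.5→10]: (28.30+27.75)/2 × 0.5 = 14.0125
  [10→11.5]: (27.75+26.01)/2 × 1.5 = 40.32
  Sum = 250.82 mg/L·h
oral suspension tail: 26.01/0.052 = 500.192; AUC_ev,0→∞ = 250.82 + 500.192 = 751.012 mg/L·h
F = (AUC_ev/D_ev)/(AUC_iv/D_iv) = (751.012/600)/(404.5825/150) = 1.25169/2.69722 = 0.4641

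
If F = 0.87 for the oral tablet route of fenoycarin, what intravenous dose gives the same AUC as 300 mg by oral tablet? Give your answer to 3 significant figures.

Systemic exposure from an extravascular dose = F × D_ev, so the equivalent IV dose is F × D_ev.
D_iv = F × D_ev = 0.87 × 300 = 261 mg

D_iv = 261 mg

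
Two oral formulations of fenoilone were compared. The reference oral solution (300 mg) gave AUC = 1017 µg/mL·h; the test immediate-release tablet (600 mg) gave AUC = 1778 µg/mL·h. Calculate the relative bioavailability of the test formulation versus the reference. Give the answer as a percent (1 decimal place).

F_rel = (AUC_test/D_test) / (AUC_ref/D_ref)
      = (1778/600) / (1017/300)
      = 2.96333 / 3.39 = 0.8741 = 87.41%

F_rel = 87.4%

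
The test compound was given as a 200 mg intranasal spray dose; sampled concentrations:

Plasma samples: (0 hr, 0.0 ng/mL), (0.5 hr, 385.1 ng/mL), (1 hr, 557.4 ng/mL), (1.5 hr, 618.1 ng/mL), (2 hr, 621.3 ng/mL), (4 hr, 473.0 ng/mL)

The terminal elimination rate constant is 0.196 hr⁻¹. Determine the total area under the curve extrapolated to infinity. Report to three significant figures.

Trapezoidal AUC_0→4:
  [0→0.5]: (0.0+385.1)/2 × 0.5 = 96.275
  [0.5→1]: (385.1+557.4)/2 × 0.5 = 235.625
  [1→1.5]: (557.4+618.1)/2 × 0.5 = 293.875
  [1.5→2]: (618.1+621.3)/2 × 0.5 = 309.85
  [2→4]: (621.3+473.0)/2 × 2 = 1094.3
  Sum = 2029.925 ng/mL·hr
Extrapolated tail: C_last / k_e = 473.0 / 0.196 = 2413.265
AUC_0→∞ = 2029.925 + 2413.265 = 4443.19 ng/mL·hr

AUC = 4440 ng/mL·hr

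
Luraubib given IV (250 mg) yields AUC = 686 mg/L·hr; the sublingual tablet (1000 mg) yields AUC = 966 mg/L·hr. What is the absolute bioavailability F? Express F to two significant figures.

F = 0.35

F = (AUC_ev / D_ev) / (AUC_iv / D_iv)
  = (966/1000) / (686/250)
  = 0.966 / 2.744 = 0.3520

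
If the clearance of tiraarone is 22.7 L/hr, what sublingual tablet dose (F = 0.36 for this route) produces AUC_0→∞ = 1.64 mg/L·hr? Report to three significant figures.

Dose = 103 mg

Dose = CL × AUC_0→∞ / F
     = 22.7 × 1.64 / 0.36 = 103.411 mg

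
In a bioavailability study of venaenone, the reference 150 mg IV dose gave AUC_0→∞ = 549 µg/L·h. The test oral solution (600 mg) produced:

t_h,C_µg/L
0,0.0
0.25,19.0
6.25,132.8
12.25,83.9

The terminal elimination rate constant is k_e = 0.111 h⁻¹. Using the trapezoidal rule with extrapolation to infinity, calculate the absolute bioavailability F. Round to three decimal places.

Trapezoidal AUC_0→12.25 (oral solution):
  [0→0.25]: (0.0+19.0)/2 × 0.25 = 2.375
  [0.25→6.25]: (19.0+132.8)/2 × 6 = 455.4
  [6.25→12.25]: (132.8+83.9)/2 × 6 = 650.1
  Sum = 1107.875 µg/L·h
Tail: C_last/k_e = 83.9/0.111 = 755.856
AUC_0→∞ (oral solution) = 1107.875 + 755.856 = 1863.731 µg/L·h
F = (AUC_ev/D_ev)/(AUC_iv/D_iv) = (1863.731/600)/(549/150) = 3.10622/3.66 = 0.8487

F = 0.849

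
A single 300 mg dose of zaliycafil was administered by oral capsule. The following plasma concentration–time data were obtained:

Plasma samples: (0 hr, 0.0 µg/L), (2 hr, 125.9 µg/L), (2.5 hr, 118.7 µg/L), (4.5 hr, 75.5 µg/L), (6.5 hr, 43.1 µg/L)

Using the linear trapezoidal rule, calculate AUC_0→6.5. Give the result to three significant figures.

Trapezoidal AUC_0→6.5:
  [0→2]: (0.0+125.9)/2 × 2 = 125.9
  [2→2.5]: (125.9+118.7)/2 × 0.5 = 61.15
  [2.5→4.5]: (118.7+75.5)/2 × 2 = 194.2
  [4.5→6.5]: (75.5+43.1)/2 × 2 = 118.6
  Sum = 499.85 µg/L·hr

AUC = 500 µg/L·hr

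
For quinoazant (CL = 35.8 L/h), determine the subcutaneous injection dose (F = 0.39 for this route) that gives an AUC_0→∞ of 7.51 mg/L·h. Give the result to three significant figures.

Dose = 689 mg

Dose = CL × AUC_0→∞ / F
     = 35.8 × 7.51 / 0.39 = 689.379 mg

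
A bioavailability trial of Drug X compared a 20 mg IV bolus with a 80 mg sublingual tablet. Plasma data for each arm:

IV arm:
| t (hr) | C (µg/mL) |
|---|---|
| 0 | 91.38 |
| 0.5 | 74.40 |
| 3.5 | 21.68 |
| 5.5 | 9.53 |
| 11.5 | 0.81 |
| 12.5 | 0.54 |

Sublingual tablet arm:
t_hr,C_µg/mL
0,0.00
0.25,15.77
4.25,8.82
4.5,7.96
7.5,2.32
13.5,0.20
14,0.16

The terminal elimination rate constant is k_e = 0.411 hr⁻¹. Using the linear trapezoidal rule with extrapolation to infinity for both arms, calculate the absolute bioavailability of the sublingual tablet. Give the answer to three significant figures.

F = 0.0768

Trapezoidal AUC_0→12.5 (IV):
  [0→0.5]: (91.38+74.40)/2 × 0.5 = 41.445
  [0.5→3.5]: (74.40+21.68)/2 × 3 = 144.12
  [3.5→5.5]: (21.68+9.53)/2 × 2 = 31.21
  [5.5→11.5]: (9.53+0.81)/2 × 6 = 31.02
  [11.5→12.5]: (0.81+0.54)/2 × 1 = 0.675
  Sum = 248.47 µg/mL·hr
IV tail: 0.54/0.411 = 1.314; AUC_iv,0→∞ = 248.47 + 1.314 = 249.784 µg/mL·hr
Trapezoidal AUC_0→14 (sublingual tablet):
  [0→0.25]: (0.00+15.77)/2 × 0.25 = 1.97125
  [0.25→4.25]: (15.77+8.82)/2 × 4 = 49.18
  [4.25→4.5]: (8.82+7.96)/2 × 0.25 = 2.0975
  [4.5→7.5]: (7.96+2.32)/2 × 3 = 15.42
  [7.5→13.5]: (2.32+0.20)/2 × 6 = 7.56
  [13.5→14]: (0.20+0.16)/2 × 0.5 = 0.09
  Sum = 76.31875 µg/mL·hr
sublingual tablet tail: 0.16/0.411 = 0.389; AUC_ev,0→∞ = 76.31875 + 0.389 = 76.70775 µg/mL·hr
F = (AUC_ev/D_ev)/(AUC_iv/D_iv) = (76.70775/80)/(249.784/20) = 0.958847/12.4892 = 0.0768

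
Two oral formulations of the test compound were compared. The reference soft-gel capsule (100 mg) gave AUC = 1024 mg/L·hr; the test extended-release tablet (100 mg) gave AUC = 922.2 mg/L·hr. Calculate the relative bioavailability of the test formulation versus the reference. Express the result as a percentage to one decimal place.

F_rel = (AUC_test/D_test) / (AUC_ref/D_ref)
      = (922.2/100) / (1024/100)
      = 9.222 / 10.24 = 0.9006 = 90.06%

F_rel = 90.1%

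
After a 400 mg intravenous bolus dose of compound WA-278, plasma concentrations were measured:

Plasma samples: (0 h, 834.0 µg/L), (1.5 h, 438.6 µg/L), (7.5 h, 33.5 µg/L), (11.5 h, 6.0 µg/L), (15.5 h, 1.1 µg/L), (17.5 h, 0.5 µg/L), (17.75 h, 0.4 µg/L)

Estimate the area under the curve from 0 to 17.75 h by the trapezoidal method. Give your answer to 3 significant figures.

AUC = 2470 µg/L·h

Trapezoidal AUC_0→17.75:
  [0→1.5]: (834.0+438.6)/2 × 1.5 = 954.45
  [1.5→7.5]: (438.6+33.5)/2 × 6 = 1416.3
  [7.5→11.5]: (33.5+6.0)/2 × 4 = 79.0
  [11.5→15.5]: (6.0+1.1)/2 × 4 = 14.2
  [15.5→17.5]: (1.1+0.5)/2 × 2 = 1.6
  [17.5→17.75]: (0.5+0.4)/2 × 0.25 = 0.1125
  Sum = 2465.6625 µg/L·h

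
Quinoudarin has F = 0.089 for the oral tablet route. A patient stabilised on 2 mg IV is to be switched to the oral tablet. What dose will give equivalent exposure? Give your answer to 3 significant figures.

For equal systemic exposure: F × D_ev = D_iv
D_ev = D_iv / F = 2 / 0.089 = 22.4719 mg

D_oral = 22.5 mg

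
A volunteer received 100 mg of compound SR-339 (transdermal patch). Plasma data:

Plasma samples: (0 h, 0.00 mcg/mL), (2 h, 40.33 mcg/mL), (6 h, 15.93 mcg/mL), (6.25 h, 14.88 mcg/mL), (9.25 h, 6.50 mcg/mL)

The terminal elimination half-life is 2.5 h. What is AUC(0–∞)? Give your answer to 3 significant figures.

AUC = 212 mcg/mL·h

Trapezoidal AUC_0→9.25:
  [0→2]: (0.00+40.33)/2 × 2 = 40.33
  [2→6]: (40.33+15.93)/2 × 4 = 112.52
  [6→6.25]: (15.93+14.88)/2 × 0.25 = 3.85125
  [6.25→9.25]: (14.88+6.50)/2 × 3 = 32.07
  Sum = 188.77125 mcg/mL·h
k_e = ln2 / t½ = 0.693147 / 2.5 = 0.2773 h^-1
Extrapolated tail: C_last / k_e = 6.50 / 0.2773 = 23.440
AUC_0→∞ = 188.77125 + 23.440 = 212.21125 mcg/mL·h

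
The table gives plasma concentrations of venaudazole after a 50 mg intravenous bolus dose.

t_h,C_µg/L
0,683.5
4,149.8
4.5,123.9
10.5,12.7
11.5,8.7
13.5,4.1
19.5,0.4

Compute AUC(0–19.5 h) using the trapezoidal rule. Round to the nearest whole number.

Trapezoidal AUC_0→19.5:
  [0→4]: (683.5+149.8)/2 × 4 = 1666.6
  [4→4.5]: (149.8+123.9)/2 × 0.5 = 68.425
  [4.5→10.5]: (123.9+12.7)/2 × 6 = 409.8
  [10.5→11.5]: (12.7+8.7)/2 × 1 = 10.7
  [11.5→13.5]: (8.7+4.1)/2 × 2 = 12.8
  [13.5→19.5]: (4.1+0.4)/2 × 6 = 13.5
  Sum = 2181.825 µg/L·h

AUC = 2182 µg/L·h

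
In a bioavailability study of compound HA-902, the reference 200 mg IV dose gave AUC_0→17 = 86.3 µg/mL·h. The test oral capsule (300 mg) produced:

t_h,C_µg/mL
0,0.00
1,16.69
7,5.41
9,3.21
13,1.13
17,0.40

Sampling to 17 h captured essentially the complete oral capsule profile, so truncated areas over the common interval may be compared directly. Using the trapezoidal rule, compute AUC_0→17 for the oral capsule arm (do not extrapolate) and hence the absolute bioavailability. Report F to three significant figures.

F = 0.734

Trapezoidal AUC_0→17 (oral capsule):
  [0→1]: (0.00+16.69)/2 × 1 = 8.345
  [1→7]: (16.69+5.41)/2 × 6 = 66.3
  [7→9]: (5.41+3.21)/2 × 2 = 8.62
  [9→13]: (3.21+1.13)/2 × 4 = 8.68
  [13→17]: (1.13+0.40)/2 × 4 = 3.06
  Sum = 95.005 µg/mL·h
F = (AUC_ev/D_ev)/(AUC_iv/D_iv) = (95.005/300)/(86.3/200) = 0.316683/0.4315 = 0.7339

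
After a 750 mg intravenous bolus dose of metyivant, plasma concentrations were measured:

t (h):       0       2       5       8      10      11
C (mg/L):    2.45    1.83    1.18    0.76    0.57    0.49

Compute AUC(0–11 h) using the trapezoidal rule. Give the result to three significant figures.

AUC = 13.6 mg/L·h

Trapezoidal AUC_0→11:
  [0→2]: (2.45+1.83)/2 × 2 = 4.28
  [2→5]: (1.83+1.18)/2 × 3 = 4.515
  [5→8]: (1.18+0.76)/2 × 3 = 2.91
  [8→10]: (0.76+0.57)/2 × 2 = 1.33
  [10→11]: (0.57+0.49)/2 × 1 = 0.53
  Sum = 13.565 mg/L·h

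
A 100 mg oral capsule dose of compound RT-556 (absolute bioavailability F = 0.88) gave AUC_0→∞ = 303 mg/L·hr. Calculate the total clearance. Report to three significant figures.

CL = F × Dose / AUC_0→∞
   = 0.88 × 100 / 303 = 0.290429 L/hr

CL = 0.290 L/hr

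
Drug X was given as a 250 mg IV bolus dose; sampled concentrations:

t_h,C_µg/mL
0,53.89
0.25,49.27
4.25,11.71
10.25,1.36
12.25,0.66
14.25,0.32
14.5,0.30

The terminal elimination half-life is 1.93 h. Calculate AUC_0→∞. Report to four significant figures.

AUC = 178.0 µg/mL·h

Trapezoidal AUC_0→14.5:
  [0→0.25]: (53.89+49.27)/2 × 0.25 = 12.895
  [0.25→4.25]: (49.27+11.71)/2 × 4 = 121.96
  [4.25→10.25]: (11.71+1.36)/2 × 6 = 39.21
  [10.25→12.25]: (1.36+0.66)/2 × 2 = 2.02
  [12.25→14.25]: (0.66+0.32)/2 × 2 = 0.98
  [14.25→14.5]: (0.32+0.30)/2 × 0.25 = 0.0775
  Sum = 177.1425 µg/mL·h
k_e = ln2 / t½ = 0.693147 / 1.93 = 0.3591 h^-1
Extrapolated tail: C_last / k_e = 0.30 / 0.3591 = 0.835
AUC_0→∞ = 177.1425 + 0.835 = 177.9775 µg/mL·h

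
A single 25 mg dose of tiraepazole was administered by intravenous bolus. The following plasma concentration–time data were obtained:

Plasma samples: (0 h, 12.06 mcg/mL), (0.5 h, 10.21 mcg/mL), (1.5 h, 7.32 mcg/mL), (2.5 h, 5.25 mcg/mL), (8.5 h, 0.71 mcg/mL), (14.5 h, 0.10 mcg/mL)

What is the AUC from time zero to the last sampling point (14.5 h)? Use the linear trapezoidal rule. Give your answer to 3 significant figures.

Trapezoidal AUC_0→14.5:
  [0→0.5]: (12.06+10.21)/2 × 0.5 = 5.5675
  [0.5→1.5]: (10.21+7.32)/2 × 1 = 8.765
  [1.5→2.5]: (7.32+5.25)/2 × 1 = 6.285
  [2.5→8.5]: (5.25+0.71)/2 × 6 = 17.88
  [8.5→14.5]: (0.71+0.10)/2 × 6 = 2.43
  Sum = 40.9275 mcg/mL·h

AUC = 40.9 mcg/mL·h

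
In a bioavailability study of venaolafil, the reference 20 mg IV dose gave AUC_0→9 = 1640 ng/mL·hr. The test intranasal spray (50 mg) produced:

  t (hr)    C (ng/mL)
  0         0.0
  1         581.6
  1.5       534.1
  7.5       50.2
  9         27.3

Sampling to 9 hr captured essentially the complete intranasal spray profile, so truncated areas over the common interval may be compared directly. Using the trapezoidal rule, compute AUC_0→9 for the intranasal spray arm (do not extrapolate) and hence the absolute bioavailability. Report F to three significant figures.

Trapezoidal AUC_0→9 (intranasal spray):
  [0→1]: (0.0+581.6)/2 × 1 = 290.8
  [1→1.5]: (581.6+534.1)/2 × 0.5 = 278.925
  [1.5→7.5]: (534.1+50.2)/2 × 6 = 1752.9
  [7.5→9]: (50.2+27.3)/2 × 1.5 = 58.125
  Sum = 2380.75 ng/mL·hr
F = (AUC_ev/D_ev)/(AUC_iv/D_iv) = (2380.75/50)/(1640/20) = 47.615/82 = 0.5807

F = 0.581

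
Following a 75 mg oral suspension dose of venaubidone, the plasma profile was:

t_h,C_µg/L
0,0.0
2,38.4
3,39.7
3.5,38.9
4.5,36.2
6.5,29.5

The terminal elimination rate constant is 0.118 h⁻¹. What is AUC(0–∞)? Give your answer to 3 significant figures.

Trapezoidal AUC_0→6.5:
  [0→2]: (0.0+38.4)/2 × 2 = 38.4
  [2→3]: (38.4+39.7)/2 × 1 = 39.05
  [3→3.5]: (39.7+38.9)/2 × 0.5 = 19.65
  [3.5→4.5]: (38.9+36.2)/2 × 1 = 37.55
  [4.5→6.5]: (36.2+29.5)/2 × 2 = 65.7
  Sum = 200.35 µg/L·h
Extrapolated tail: C_last / k_e = 29.5 / 0.118 = 250.000
AUC_0→∞ = 200.35 + 250.000 = 450.35 µg/L·h

AUC = 450 µg/L·h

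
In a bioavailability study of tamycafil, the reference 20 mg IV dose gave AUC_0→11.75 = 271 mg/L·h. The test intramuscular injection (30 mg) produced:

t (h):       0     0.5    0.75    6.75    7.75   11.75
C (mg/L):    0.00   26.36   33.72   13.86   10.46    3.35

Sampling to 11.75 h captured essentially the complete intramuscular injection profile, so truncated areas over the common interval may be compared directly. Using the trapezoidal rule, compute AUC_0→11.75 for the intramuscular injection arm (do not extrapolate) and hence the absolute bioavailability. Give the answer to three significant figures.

Trapezoidal AUC_0→11.75 (intramuscular injection):
  [0→0.5]: (0.00+26.36)/2 × 0.5 = 6.59
  [0.5→0.75]: (26.36+33.72)/2 × 0.25 = 7.51
  [0.75→6.75]: (33.72+13.86)/2 × 6 = 142.74
  [6.75→7.75]: (13.86+10.46)/2 × 1 = 12.16
  [7.75→11.75]: (10.46+3.35)/2 × 4 = 27.62
  Sum = 196.62 mg/L·h
F = (AUC_ev/D_ev)/(AUC_iv/D_iv) = (196.62/30)/(271/20) = 6.554/13.55 = 0.4837

F = 0.484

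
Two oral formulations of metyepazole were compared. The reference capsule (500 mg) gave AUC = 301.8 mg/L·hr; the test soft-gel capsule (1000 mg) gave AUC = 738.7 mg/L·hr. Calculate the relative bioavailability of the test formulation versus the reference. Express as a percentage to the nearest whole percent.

F_rel = 122%

F_rel = (AUC_test/D_test) / (AUC_ref/D_ref)
      = (738.7/1000) / (301.8/500)
      = 0.7387 / 0.6036 = 1.2238 = 122.38%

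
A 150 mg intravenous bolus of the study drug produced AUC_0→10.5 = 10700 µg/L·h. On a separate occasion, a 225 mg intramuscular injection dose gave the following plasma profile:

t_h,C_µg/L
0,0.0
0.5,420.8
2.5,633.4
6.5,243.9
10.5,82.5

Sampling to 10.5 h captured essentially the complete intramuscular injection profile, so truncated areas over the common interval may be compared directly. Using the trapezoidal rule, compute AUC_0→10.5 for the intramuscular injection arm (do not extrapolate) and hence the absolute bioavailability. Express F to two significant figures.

F = 0.22

Trapezoidal AUC_0→10.5 (intramuscular injection):
  [0→0.5]: (0.0+420.8)/2 × 0.5 = 105.2
  [0.5→2.5]: (420.8+633.4)/2 × 2 = 1054.2
  [2.5→6.5]: (633.4+243.9)/2 × 4 = 1754.6
  [6.5→10.5]: (243.9+82.5)/2 × 4 = 652.8
  Sum = 3566.8 µg/L·h
F = (AUC_ev/D_ev)/(AUC_iv/D_iv) = (3566.8/225)/(10700/150) = 15.8524/71.3333 = 0.2222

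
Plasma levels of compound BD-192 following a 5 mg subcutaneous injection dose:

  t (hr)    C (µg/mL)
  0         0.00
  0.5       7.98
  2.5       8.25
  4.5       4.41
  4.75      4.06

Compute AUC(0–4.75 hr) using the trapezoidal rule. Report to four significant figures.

Trapezoidal AUC_0→4.75:
  [0→0.5]: (0.00+7.98)/2 × 0.5 = 1.995
  [0.5→2.5]: (7.98+8.25)/2 × 2 = 16.23
  [2.5→4.5]: (8.25+4.41)/2 × 2 = 12.66
  [4.5→4.75]: (4.41+4.06)/2 × 0.25 = 1.05875
  Sum = 31.94375 µg/mL·hr

AUC = 31.94 µg/mL·hr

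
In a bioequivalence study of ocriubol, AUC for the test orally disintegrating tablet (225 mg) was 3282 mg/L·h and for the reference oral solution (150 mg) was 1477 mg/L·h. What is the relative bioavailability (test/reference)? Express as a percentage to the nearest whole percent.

F_rel = 148%

F_rel = (AUC_test/D_test) / (AUC_ref/D_ref)
      = (3282/225) / (1477/150)
      = 14.5867 / 9.84667 = 1.4814 = 148.14%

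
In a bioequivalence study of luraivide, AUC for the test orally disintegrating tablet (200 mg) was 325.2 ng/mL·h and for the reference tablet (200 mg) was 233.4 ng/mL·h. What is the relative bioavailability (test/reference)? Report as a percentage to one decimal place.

F_rel = 139.3%

F_rel = (AUC_test/D_test) / (AUC_ref/D_ref)
      = (325.2/200) / (233.4/200)
      = 1.626 / 1.167 = 1.3933 = 139.33%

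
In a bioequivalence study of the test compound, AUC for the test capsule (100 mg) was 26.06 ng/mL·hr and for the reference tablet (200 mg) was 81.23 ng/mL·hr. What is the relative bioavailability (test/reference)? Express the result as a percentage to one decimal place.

F_rel = (AUC_test/D_test) / (AUC_ref/D_ref)
      = (26.06/100) / (81.23/200)
      = 0.2606 / 0.40615 = 0.6416 = 64.16%

F_rel = 64.2%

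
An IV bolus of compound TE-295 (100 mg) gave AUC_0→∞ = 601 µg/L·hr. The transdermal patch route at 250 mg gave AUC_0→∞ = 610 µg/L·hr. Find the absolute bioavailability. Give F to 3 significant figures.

F = 0.406

F = (AUC_ev / D_ev) / (AUC_iv / D_iv)
  = (610/250) / (601/100)
  = 2.44 / 6.01 = 0.4060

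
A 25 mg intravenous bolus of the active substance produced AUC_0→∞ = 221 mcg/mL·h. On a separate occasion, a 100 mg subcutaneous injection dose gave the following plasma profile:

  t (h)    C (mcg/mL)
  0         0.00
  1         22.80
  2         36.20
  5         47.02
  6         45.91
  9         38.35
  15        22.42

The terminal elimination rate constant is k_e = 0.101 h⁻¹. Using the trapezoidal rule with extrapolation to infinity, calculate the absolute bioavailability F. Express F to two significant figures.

Trapezoidal AUC_0→15 (subcutaneous injection):
  [0→1]: (0.00+22.80)/2 × 1 = 11.4
  [1→2]: (22.80+36.20)/2 × 1 = 29.5
  [2→5]: (36.20+47.02)/2 × 3 = 124.83
  [5→6]: (47.02+45.91)/2 × 1 = 46.465
  [6→9]: (45.91+38.35)/2 × 3 = 126.39
  [9→15]: (38.35+22.42)/2 × 6 = 182.31
  Sum = 520.895 mcg/mL·h
Tail: C_last/k_e = 22.42/0.101 = 221.980
AUC_0→∞ (subcutaneous injection) = 520.895 + 221.980 = 742.875 mcg/mL·h
F = (AUC_ev/D_ev)/(AUC_iv/D_iv) = (742.875/100)/(221/25) = 7.42875/8.84 = 0.8404

F = 0.84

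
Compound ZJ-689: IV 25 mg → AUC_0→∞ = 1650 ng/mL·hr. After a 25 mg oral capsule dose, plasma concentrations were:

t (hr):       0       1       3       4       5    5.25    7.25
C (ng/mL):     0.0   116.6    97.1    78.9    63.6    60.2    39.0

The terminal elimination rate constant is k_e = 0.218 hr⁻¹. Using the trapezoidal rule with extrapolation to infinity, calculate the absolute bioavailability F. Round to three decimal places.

Trapezoidal AUC_0→7.25 (oral capsule):
  [0→1]: (0.0+116.6)/2 × 1 = 58.3
  [1→3]: (116.6+97.1)/2 × 2 = 213.7
  [3→4]: (97.1+78.9)/2 × 1 = 88.0
  [4→5]: (78.9+63.6)/2 × 1 = 71.25
  [5→5.25]: (63.6+60.2)/2 × 0.25 = 15.475
  [5.25→7.25]: (60.2+39.0)/2 × 2 = 99.2
  Sum = 545.925 ng/mL·hr
Tail: C_last/k_e = 39.0/0.218 = 178.899
AUC_0→∞ (oral capsule) = 545.925 + 178.899 = 724.824 ng/mL·hr
F = (AUC_ev/D_ev)/(AUC_iv/D_iv) = (724.824/25)/(1650/25) = 28.99296/66 = 0.4393

F = 0.439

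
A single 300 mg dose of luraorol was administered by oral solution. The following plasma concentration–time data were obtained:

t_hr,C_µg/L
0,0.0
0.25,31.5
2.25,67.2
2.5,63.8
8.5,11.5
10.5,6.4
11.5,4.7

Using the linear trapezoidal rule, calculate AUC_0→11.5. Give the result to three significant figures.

Trapezoidal AUC_0→11.5:
  [0→0.25]: (0.0+31.5)/2 × 0.25 = 3.9375
  [0.25→2.25]: (31.5+67.2)/2 × 2 = 98.7
  [2.25→2.5]: (67.2+63.8)/2 × 0.25 = 16.375
  [2.5→8.5]: (63.8+11.5)/2 × 6 = 225.9
  [8.5→10.5]: (11.5+6.4)/2 × 2 = 17.9
  [10.5→11.5]: (6.4+4.7)/2 × 1 = 5.55
  Sum = 368.3625 µg/L·hr

AUC = 368 µg/L·hr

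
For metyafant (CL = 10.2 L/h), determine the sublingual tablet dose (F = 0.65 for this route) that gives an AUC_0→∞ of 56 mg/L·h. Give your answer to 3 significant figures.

Dose = 879 mg

Dose = CL × AUC_0→∞ / F
     = 10.2 × 56 / 0.65 = 878.769 mg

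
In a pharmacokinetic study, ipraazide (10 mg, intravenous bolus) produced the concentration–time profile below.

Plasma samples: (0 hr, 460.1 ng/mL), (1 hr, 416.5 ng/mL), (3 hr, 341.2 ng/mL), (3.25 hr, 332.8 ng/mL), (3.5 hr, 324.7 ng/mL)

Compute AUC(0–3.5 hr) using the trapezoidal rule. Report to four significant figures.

AUC = 1362 ng/mL·hr

Trapezoidal AUC_0→3.5:
  [0→1]: (460.1+416.5)/2 × 1 = 438.3
  [1→3]: (416.5+341.2)/2 × 2 = 757.7
  [3→3.25]: (341.2+332.8)/2 × 0.25 = 84.25
  [3.25→3.5]: (332.8+324.7)/2 × 0.25 = 82.1875
  Sum = 1362.4375 ng/mL·hr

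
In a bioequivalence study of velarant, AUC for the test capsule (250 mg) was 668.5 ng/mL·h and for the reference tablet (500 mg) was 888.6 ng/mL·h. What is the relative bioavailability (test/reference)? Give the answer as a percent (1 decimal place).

F_rel = 150.5%

F_rel = (AUC_test/D_test) / (AUC_ref/D_ref)
      = (668.5/250) / (888.6/500)
      = 2.674 / 1.7772 = 1.5046 = 150.46%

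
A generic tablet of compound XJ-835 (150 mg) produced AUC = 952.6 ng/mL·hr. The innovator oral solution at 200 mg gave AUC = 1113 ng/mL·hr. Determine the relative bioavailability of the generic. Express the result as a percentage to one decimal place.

F_rel = 114.1%

F_rel = (AUC_test/D_test) / (AUC_ref/D_ref)
      = (952.6/150) / (1113/200)
      = 6.35067 / 5.565 = 1.1412 = 114.12%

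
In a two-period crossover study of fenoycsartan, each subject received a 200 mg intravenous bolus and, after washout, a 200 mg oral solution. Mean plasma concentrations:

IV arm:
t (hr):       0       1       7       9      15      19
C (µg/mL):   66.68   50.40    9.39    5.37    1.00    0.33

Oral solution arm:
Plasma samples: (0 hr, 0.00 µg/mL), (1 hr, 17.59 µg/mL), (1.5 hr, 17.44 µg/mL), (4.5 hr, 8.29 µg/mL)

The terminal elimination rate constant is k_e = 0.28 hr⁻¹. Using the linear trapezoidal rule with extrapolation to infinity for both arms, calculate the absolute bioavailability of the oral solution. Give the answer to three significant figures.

Trapezoidal AUC_0→19 (IV):
  [0→1]: (66.68+50.40)/2 × 1 = 58.54
  [1→7]: (50.40+9.39)/2 × 6 = 179.37
  [7→9]: (9.39+5.37)/2 × 2 = 14.76
  [9→15]: (5.37+1.00)/2 × 6 = 19.11
  [15→19]: (1.00+0.33)/2 × 4 = 2.66
  Sum = 274.44 µg/mL·hr
IV tail: 0.33/0.28 = 1.179; AUC_iv,0→∞ = 274.44 + 1.179 = 275.619 µg/mL·hr
Trapezoidal AUC_0→4.5 (oral solution):
  [0→1]: (0.00+17.59)/2 × 1 = 8.795
  [1→1.5]: (17.59+17.44)/2 × 0.5 = 8.7575
  [1.5→4.5]: (17.44+8.29)/2 × 3 = 38.595
  Sum = 56.1475 µg/mL·hr
oral solution tail: 8.29/0.28 = 29.607; AUC_ev,0→∞ = 56.1475 + 29.607 = 85.7545 µg/mL·hr
F = (AUC_ev/D_ev)/(AUC_iv/D_iv) = (85.7545/200)/(275.619/200) = 0.4287725/1.378095 = 0.3111

F = 0.311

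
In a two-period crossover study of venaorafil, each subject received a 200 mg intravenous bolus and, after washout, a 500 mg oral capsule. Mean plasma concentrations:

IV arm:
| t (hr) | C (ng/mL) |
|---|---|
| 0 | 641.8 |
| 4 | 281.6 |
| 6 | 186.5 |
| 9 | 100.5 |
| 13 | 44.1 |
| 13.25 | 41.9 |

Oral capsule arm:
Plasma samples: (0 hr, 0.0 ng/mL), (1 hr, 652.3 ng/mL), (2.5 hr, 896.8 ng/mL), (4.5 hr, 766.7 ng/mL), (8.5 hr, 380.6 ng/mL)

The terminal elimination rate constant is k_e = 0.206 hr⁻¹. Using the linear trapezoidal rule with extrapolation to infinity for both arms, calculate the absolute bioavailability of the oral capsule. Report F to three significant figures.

Trapezoidal AUC_0→13.25 (IV):
  [0→4]: (641.8+281.6)/2 × 4 = 1846.8
  [4→6]: (281.6+186.5)/2 × 2 = 468.1
  [6→9]: (186.5+100.5)/2 × 3 = 430.5
  [9→13]: (100.5+44.1)/2 × 4 = 289.2
  [13→13.25]: (44.1+41.9)/2 × 0.25 = 10.75
  Sum = 3045.35 ng/mL·hr
IV tail: 41.9/0.206 = 203.398; AUC_iv,0→∞ = 3045.35 + 203.398 = 3248.748 ng/mL·hr
Trapezoidal AUC_0→8.5 (oral capsule):
  [0→1]: (0.0+652.3)/2 × 1 = 326.15
  [1→2.5]: (652.3+896.8)/2 × 1.5 = 1161.825
  [2.5→4.5]: (896.8+766.7)/2 × 2 = 1663.5
  [4.5→8.5]: (766.7+380.6)/2 × 4 = 2294.6
  Sum = 5446.075 ng/mL·hr
oral capsule tail: 380.6/0.206 = 1847.573; AUC_ev,0→∞ = 5446.075 + 1847.573 = 7293.648 ng/mL·hr
F = (AUC_ev/D_ev)/(AUC_iv/D_iv) = (7293.648/500)/(3248.748/200) = 14.587296/16.24374 = 0.8980

F = 0.898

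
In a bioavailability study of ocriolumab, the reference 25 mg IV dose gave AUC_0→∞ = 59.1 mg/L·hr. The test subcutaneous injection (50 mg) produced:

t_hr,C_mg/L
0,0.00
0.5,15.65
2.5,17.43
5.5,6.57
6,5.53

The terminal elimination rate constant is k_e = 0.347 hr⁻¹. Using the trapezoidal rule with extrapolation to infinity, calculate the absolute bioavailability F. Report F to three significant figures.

F = 0.778

Trapezoidal AUC_0→6 (subcutaneous injection):
  [0→0.5]: (0.00+15.65)/2 × 0.5 = 3.9125
  [0.5→2.5]: (15.65+17.43)/2 × 2 = 33.08
  [2.5→5.5]: (17.43+6.57)/2 × 3 = 36.0
  [5.5→6]: (6.57+5.53)/2 × 0.5 = 3.025
  Sum = 76.0175 mg/L·hr
Tail: C_last/k_e = 5.53/0.347 = 15.937
AUC_0→∞ (subcutaneous injection) = 76.0175 + 15.937 = 91.9545 mg/L·hr
F = (AUC_ev/D_ev)/(AUC_iv/D_iv) = (91.9545/50)/(59.1/25) = 1.83909/2.364 = 0.7780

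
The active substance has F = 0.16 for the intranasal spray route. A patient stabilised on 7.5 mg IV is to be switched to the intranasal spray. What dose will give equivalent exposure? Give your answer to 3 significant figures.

D_intranasal = 46.9 mg

For equal systemic exposure: F × D_ev = D_iv
D_ev = D_iv / F = 7.5 / 0.16 = 46.875 mg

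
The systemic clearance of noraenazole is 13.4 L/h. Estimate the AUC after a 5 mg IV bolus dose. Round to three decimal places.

AUC_0→∞ = Dose_iv / CL
        = 5 / 13.4 = 0.373134 mg/L·h

AUC = 0.373 mg/L·h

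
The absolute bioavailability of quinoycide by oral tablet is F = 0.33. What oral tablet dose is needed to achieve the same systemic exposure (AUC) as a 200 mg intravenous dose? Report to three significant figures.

For equal systemic exposure: F × D_ev = D_iv
D_ev = D_iv / F = 200 / 0.33 = 606.061 mg

D_oral = 606 mg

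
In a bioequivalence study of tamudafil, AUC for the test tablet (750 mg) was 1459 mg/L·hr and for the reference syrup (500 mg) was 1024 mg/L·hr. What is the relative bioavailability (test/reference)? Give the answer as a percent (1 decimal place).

F_rel = (AUC_test/D_test) / (AUC_ref/D_ref)
      = (1459/750) / (1024/500)
      = 1.94533 / 2.048 = 0.9499 = 94.99%

F_rel = 95.0%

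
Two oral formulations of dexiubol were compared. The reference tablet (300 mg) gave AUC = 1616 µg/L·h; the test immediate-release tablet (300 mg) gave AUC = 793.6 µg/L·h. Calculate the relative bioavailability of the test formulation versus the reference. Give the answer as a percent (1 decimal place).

F_rel = 49.1%

F_rel = (AUC_test/D_test) / (AUC_ref/D_ref)
      = (793.6/300) / (1616/300)
      = 2.64533 / 5.38667 = 0.4911 = 49.11%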